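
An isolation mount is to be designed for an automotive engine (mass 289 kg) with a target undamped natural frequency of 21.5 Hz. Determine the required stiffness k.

ω_n = 2πf_n = 2π × 21.5 = 135.1 rad/s.
k = m·ω_n² = 289 × 135.1² = 289 × 18250 = 5274000 N/m.

5270000 N/m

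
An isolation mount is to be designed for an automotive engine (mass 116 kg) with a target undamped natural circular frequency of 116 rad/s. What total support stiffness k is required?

1560000 N/m

k = m·ω_n² = 116 × 116.0² = 116 × 13460 = 1561000 N/m.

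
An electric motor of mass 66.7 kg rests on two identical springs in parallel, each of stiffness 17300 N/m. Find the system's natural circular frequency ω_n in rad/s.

22.8 rad/s

Parallel springs add: k_eq = 2 × 17300 = 34600 N/m.
ω_n = √(k_eq/m) = √(34600/66.7) = √518.7 = 22.78 rad/s.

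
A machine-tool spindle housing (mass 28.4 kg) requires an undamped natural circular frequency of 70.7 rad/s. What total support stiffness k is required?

k = m·ω_n² = 28.4 × 70.70² = 28.4 × 4998 = 142000 N/m.

142000 N/m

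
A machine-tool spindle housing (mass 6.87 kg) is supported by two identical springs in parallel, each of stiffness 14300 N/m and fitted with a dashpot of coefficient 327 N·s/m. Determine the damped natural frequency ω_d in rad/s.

Parallel springs add: k_eq = 2 × 14300 = 28600 N/m.
ω_n = √(k_eq/m) = √(28600/6.87) = 64.52 rad/s.
Critical damping c_c = 2√(k_eq·m) = 2√(28600 × 6.87) = 886.5 N·s/m, so ζ = c/c_c = 327/886.5 = 0.3689.
ω_d = ω_n√(1 − ζ²) = 64.52 × √(1 − 0.136) = 59.97 rad/s.

60.0 rad/s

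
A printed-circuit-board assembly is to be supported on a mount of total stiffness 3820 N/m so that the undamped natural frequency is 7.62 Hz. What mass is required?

1.67 kg

ω_n = 2πf_n = 2π × 7.62 = 47.88 rad/s.
m = k/ω_n² = 3820/47.88² = 3820/2292 = 1.666 kg.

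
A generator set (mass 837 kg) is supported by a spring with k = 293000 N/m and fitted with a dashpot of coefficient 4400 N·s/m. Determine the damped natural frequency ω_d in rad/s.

18.5 rad/s

ω_n = √(k/m) = √(293000/837) = 18.71 rad/s.
Critical damping c_c = 2√(k·m) = 2√(293000 × 837) = 31320 N·s/m, so ζ = c/c_c = 4400/31320 = 0.1405.
ω_d = ω_n√(1 − ζ²) = 18.71 × √(1 − 0.0197) = 18.52 rad/s.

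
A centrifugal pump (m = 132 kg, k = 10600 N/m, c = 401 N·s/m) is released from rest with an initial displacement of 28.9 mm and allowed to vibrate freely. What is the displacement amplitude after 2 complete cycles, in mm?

ζ = c/(2√(km)) = 401/(2√(10600 × 132)) = 401/2366 = 0.1695.
Logarithmic decrement δ = 2πζ/√(1 − ζ²) = 2π × 0.1695/√(1 − 0.0287) = 1.081.
After n cycles, x_n/x₀ = e^(−nδ), so x_2 = 28.9 × e^(−2 × 1.081) = 28.9 × 0.1152 = 3.329 mm.

3.33 mm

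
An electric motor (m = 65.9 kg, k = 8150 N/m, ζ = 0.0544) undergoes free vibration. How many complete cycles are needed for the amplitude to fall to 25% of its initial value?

5 cycles

Logarithmic decrement δ = 2πζ/√(1 − ζ²) = 2π × 0.05440/√(1 − 0.00296) = 0.3423.
x_n/x₀ = e^(−nδ) ≤ 0.25; take ln: n ≥ ln(1/0.25)/δ = 1.386/0.3423 = 4.050.
So 5 complete cycles are required.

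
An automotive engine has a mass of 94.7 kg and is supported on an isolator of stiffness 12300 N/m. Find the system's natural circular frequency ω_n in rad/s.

ω_n = √(k/m) = √(12300/94.7) = √129.9 = 11.40 rad/s.

11.4 rad/s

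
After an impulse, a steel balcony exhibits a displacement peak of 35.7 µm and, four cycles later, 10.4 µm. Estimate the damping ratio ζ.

0.0490

Logarithmic decrement δ = (1/n)·ln(x₀/x_n) = (1/4)·ln(35.7/10.4) = (1/4)·ln(3.433) = 0.3083.
ζ = δ/√(4π² + δ²) = 0.3083/√(39.48 + 0.0951) = 0.3083/6.291 = 0.04901.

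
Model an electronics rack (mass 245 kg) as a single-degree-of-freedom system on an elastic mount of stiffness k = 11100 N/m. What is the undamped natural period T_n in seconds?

ω_n = √(k/m) = √(11100/245) = √45.31 = 6.731 rad/s.
T_n = 2π/ω_n = 6.283/6.731 = 0.9335 s.

0.933 s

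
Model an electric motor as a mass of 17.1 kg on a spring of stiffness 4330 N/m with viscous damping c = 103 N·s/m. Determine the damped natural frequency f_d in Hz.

2.49 Hz

ω_n = √(k/m) = √(4330/17.1) = 15.91 rad/s.
Critical damping c_c = 2√(k·m) = 2√(4330 × 17.1) = 544.2 N·s/m, so ζ = c/c_c = 103/544.2 = 0.1893.
ω_d = ω_n√(1 − ζ²) = 15.91 × √(1 − 0.0358) = 15.63 rad/s.
f_d = ω_d/(2π) = 2.487 Hz.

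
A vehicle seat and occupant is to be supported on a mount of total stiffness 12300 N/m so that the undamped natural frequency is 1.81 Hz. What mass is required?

95.1 kg

ω_n = 2πf_n = 2π × 1.81 = 11.37 rad/s.
m = k/ω_n² = 12300/11.37² = 12300/129.3 = 95.10 kg.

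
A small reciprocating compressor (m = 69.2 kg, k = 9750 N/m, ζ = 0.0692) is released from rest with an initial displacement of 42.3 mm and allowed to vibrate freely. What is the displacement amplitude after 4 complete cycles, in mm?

7.40 mm

Logarithmic decrement δ = 2πζ/√(1 − ζ²) = 2π × 0.06920/√(1 − 0.00479) = 0.4358.
After n cycles, x_n/x₀ = e^(−nδ), so x_4 = 42.3 × e^(−4 × 0.4358) = 42.3 × 0.1749 = 7.400 mm.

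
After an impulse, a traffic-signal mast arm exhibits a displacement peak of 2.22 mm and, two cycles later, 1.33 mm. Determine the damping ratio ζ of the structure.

Logarithmic decrement δ = (1/n)·ln(x₀/x_n) = (1/2)·ln(2.22/1.33) = (1/2)·ln(1.669) = 0.2562.
ζ = δ/√(4π² + δ²) = 0.2562/√(39.48 + 0.0656) = 0.2562/6.288 = 0.04074.

0.0407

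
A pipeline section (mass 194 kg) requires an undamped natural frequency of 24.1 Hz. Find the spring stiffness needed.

ω_n = 2πf_n = 2π × 24.1 = 151.4 rad/s.
k = m·ω_n² = 194 × 151.4² = 194 × 22930 = 4448000 N/m.

4450000 N/m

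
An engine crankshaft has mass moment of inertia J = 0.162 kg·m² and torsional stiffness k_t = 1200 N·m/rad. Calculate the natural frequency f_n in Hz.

13.7 Hz

ω_n = √(k_t/J) = √(1200/0.162) = √7407 = 86.07 rad/s.
f_n = ω_n/(2π) = 86.07/6.283 = 13.70 Hz.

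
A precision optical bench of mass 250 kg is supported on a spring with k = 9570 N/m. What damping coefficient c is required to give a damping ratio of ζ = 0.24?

742 N·s/m

c_c = 2√(k·m) = 2√(9570 × 250) = 3094 N·s/m.
c = ζ·c_c = 0.24 × 3094 = 742.4 N·s/m.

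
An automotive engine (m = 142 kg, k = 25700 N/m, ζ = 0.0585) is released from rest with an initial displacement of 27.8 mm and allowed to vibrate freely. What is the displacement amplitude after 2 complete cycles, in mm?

Logarithmic decrement δ = 2πζ/√(1 − ζ²) = 2π × 0.05850/√(1 − 0.00342) = 0.3682.
After n cycles, x_n/x₀ = e^(−nδ), so x_2 = 27.8 × e^(−2 × 0.3682) = 27.8 × 0.4788 = 13.31 mm.

13.3 mm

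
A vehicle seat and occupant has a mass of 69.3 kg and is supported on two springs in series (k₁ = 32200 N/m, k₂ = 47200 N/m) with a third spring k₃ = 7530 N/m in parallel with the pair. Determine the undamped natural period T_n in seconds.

0.320 s

Series pair: k_s = k₁k₂/(k₁+k₂) = (32200)(47200)/(32200 + 47200) = 19140 N/m. In parallel with k₃: k_eq = 19140 + 7530 = 26670 N/m.
ω_n = √(k_eq/m) = √(26670/69.3) = √384.9 = 19.62 rad/s.
T_n = 2π/ω_n = 6.283/19.62 = 0.3203 s.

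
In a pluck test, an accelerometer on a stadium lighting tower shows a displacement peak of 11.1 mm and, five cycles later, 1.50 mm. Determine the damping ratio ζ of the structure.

0.0636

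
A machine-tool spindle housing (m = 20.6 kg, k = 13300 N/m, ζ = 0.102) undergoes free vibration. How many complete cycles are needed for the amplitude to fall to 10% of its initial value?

Logarithmic decrement δ = 2πζ/√(1 − ζ²) = 2π × 0.1020/√(1 − 0.0104) = 0.6442.
x_n/x₀ = e^(−nδ) ≤ 0.1; take ln: n ≥ ln(1/0.1)/δ = 2.303/0.6442 = 3.574.
So 4 complete cycles are required.

4 cycles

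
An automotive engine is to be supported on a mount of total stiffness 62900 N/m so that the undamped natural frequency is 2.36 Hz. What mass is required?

286 kg

ω_n = 2πf_n = 2π × 2.36 = 14.83 rad/s.
m = k/ω_n² = 62900/14.83² = 62900/219.9 = 286.1 kg.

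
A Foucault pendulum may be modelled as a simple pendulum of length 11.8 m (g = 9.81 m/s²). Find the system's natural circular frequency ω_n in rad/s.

0.912 rad/s

For a simple pendulum ω_n = √(g/L) = √(9.81/11.8) = √0.8314 = 0.9118 rad/s.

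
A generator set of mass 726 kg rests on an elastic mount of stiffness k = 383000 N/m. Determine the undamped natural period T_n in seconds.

0.274 s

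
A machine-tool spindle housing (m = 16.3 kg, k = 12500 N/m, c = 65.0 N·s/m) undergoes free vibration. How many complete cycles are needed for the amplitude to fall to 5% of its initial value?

ζ = c/(2√(km)) = 65.0/(2√(12500 × 16.3)) = 65.0/902.8 = 0.07200.
Logarithmic decrement δ = 2πζ/√(1 − ζ²) = 2π × 0.07200/√(1 − 0.00518) = 0.4536.
x_n/x₀ = e^(−nδ) ≤ 0.05; take ln: n ≥ ln(1/0.05)/δ = 2.996/0.4536 = 6.605.
So 7 complete cycles are required.

7 cycles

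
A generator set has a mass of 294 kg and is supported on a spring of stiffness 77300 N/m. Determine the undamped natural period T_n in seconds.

ω_n = √(k/m) = √(77300/294) = √262.9 = 16.21 rad/s.
T_n = 2π/ω_n = 6.283/16.21 = 0.3875 s.

0.387 s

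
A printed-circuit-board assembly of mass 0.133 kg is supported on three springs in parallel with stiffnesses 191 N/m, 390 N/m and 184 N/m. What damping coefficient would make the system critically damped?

20.2 N·s/m

Parallel springs add: k_eq = 191 + 390 + 184 = 765.0 N/m.
c_c = 2√(k_eq·m) = 2√(765.0 × 0.133) = 2 × 10.09 = 20.17 N·s/m.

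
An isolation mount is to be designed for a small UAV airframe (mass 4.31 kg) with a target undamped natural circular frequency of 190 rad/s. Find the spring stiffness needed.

k = m·ω_n² = 4.31 × 190.0² = 4.31 × 36100 = 155600 N/m.

156000 N/m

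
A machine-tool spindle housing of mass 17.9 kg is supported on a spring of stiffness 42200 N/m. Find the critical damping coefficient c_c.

1740 N·s/m

c_c = 2√(k·m) = 2√(42200 × 17.9) = 2 × 869.1 = 1738 N·s/m.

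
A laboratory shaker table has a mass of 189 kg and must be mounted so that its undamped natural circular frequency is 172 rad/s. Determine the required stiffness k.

k = m·ω_n² = 189 × 172.0² = 189 × 29580 = 5591000 N/m.

5590000 N/m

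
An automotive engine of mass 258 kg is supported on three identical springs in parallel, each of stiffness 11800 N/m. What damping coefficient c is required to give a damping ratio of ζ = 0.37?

Parallel springs add: k_eq = 3 × 11800 = 35400 N/m.
c_c = 2√(k_eq·m) = 2√(35400 × 258) = 6044 N·s/m.
c = ζ·c_c = 0.37 × 6044 = 2236 N·s/m.

2240 N·s/m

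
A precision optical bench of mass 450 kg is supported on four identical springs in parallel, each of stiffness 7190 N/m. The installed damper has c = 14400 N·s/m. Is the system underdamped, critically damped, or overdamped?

overdamped

Parallel springs add: k_eq = 4 × 7190 = 28760 N/m.
c_c = 2√(k_eq·m) = 7195 N·s/m; ζ = c/c_c = 14400/7195 = 2.00.
Since ζ > 1 the system is overdamped.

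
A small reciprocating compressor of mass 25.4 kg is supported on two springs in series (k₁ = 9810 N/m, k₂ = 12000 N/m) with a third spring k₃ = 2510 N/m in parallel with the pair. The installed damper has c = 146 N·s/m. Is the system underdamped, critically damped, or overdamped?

underdamped

Series pair: k_s = k₁k₂/(k₁+k₂) = (9810)(12000)/(9810 + 12000) = 5398 N/m. In parallel with k₃: k_eq = 5398 + 2510 = 7908 N/m.
c_c = 2√(k_eq·m) = 896.3 N·s/m; ζ = c/c_c = 146/896.3 = 0.163.
Since ζ < 1 the system is underdamped.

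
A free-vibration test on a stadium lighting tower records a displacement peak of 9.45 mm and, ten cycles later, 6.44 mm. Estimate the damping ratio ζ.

0.00610

Logarithmic decrement δ = (1/n)·ln(x₀/x_n) = (1/10)·ln(9.45/6.44) = (1/10)·ln(1.467) = 0.03835.
ζ = δ/√(4π² + δ²) = 0.03835/√(39.48 + 0.00147) = 0.03835/6.283 = 0.006103.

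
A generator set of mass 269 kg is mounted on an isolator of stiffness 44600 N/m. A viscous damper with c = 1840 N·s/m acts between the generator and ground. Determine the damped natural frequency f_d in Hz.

1.98 Hz

ω_n = √(k/m) = √(44600/269) = 12.88 rad/s.
Critical damping c_c = 2√(k·m) = 2√(44600 × 269) = 6927 N·s/m, so ζ = c/c_c = 1840/6927 = 0.2656.
ω_d = ω_n√(1 − ζ²) = 12.88 × √(1 − 0.0705) = 12.41 rad/s.
f_d = ω_d/(2π) = 1.976 Hz.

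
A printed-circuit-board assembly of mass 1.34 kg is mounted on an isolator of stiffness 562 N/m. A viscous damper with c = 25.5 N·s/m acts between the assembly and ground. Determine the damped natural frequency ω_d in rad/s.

18.1 rad/s

ω_n = √(k/m) = √(562.0/1.34) = 20.48 rad/s.
Critical damping c_c = 2√(k·m) = 2√(562.0 × 1.34) = 54.88 N·s/m, so ζ = c/c_c = 25.5/54.88 = 0.4646.
ω_d = ω_n√(1 − ζ²) = 20.48 × √(1 − 0.216) = 18.13 rad/s.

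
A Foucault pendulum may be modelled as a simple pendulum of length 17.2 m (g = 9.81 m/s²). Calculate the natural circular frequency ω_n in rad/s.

For a simple pendulum ω_n = √(g/L) = √(9.81/17.2) = √0.5703 = 0.7552 rad/s.

0.755 rad/s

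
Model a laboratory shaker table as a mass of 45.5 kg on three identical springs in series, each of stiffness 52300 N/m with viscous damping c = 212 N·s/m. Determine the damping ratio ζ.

0.119

Series springs: 1/k_eq = 3/52300, so k_eq = 52300/3 = 17430 N/m.
ω_n = √(k_eq/m) = √(17430/45.5) = 19.57 rad/s.
Critical damping c_c = 2√(k_eq·m) = 2√(17430 × 45.5) = 1781 N·s/m, so ζ = c/c_c = 212/1781 = 0.1190.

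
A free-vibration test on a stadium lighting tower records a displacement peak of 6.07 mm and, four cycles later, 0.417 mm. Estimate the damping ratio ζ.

Logarithmic decrement δ = (1/n)·ln(x₀/x_n) = (1/4)·ln(6.07/0.417) = (1/4)·ln(14.56) = 0.6695.
ζ = δ/√(4π² + δ²) = 0.6695/√(39.48 + 0.448) = 0.6695/6.319 = 0.1060.

0.106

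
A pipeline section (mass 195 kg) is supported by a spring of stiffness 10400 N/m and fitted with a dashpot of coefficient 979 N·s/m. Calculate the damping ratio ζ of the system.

0.344

ω_n = √(k/m) = √(10400/195) = 7.303 rad/s.
Critical damping c_c = 2√(k·m) = 2√(10400 × 195) = 2848 N·s/m, so ζ = c/c_c = 979/2848 = 0.3437.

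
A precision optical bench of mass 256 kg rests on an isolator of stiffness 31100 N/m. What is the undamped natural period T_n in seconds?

0.570 s

ω_n = √(k/m) = √(31100/256) = √121.5 = 11.02 rad/s.
T_n = 2π/ω_n = 6.283/11.02 = 0.5701 s.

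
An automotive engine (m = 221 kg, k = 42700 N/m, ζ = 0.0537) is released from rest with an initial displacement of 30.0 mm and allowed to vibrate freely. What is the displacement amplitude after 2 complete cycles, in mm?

Logarithmic decrement δ = 2πζ/√(1 − ζ²) = 2π × 0.05370/√(1 − 0.00288) = 0.3379.
After n cycles, x_n/x₀ = e^(−nδ), so x_2 = 30.0 × e^(−2 × 0.3379) = 30.0 × 0.5088 = 15.26 mm.

15.3 mm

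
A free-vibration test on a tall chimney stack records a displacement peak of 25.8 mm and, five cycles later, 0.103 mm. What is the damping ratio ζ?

0.173

Logarithmic decrement δ = (1/n)·ln(x₀/x_n) = (1/5)·ln(25.8/0.103) = (1/5)·ln(250.5) = 1.105.
ζ = δ/√(4π² + δ²) = 1.105/√(39.48 + 1.22) = 1.105/6.380 = 0.1732.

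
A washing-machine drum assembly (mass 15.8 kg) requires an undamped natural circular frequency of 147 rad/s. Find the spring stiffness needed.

341000 N/m

k = m·ω_n² = 15.8 × 147.0² = 15.8 × 21610 = 341400 N/m.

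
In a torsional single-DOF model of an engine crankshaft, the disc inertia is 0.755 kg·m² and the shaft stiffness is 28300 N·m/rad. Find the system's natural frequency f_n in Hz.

30.8 Hz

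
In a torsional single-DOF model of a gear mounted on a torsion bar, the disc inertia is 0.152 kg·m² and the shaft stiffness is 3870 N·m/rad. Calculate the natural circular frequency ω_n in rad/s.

ω_n = √(k_t/J) = √(3870/0.152) = √25460 = 159.6 rad/s.

160 rad/s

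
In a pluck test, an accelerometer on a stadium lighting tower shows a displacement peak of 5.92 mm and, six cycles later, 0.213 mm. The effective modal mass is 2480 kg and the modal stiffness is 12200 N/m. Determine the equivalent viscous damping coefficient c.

966 N·s/m

Logarithmic decrement δ = (1/n)·ln(x₀/x_n) = (1/6)·ln(5.92/0.213) = (1/6)·ln(27.79) = 0.5541.
ζ = δ/√(4π² + δ²) = 0.5541/√(39.48 + 0.307) = 0.5541/6.308 = 0.08785.
c = ζ · 2√(km) = 0.08785 × 2√(12200 × 2480) = 0.08785 × 11000 = 966.5 N·s/m.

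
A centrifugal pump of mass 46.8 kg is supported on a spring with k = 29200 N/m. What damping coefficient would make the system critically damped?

2340 N·s/m

c_c = 2√(k·m) = 2√(29200 × 46.8) = 2 × 1169 = 2338 N·s/m.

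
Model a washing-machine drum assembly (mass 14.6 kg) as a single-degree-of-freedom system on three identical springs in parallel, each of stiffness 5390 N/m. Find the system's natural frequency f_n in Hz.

5.30 Hz

Parallel springs add: k_eq = 3 × 5390 = 16170 N/m.
ω_n = √(k_eq/m) = √(16170/14.6) = √1108 = 33.28 rad/s.
f_n = ω_n/(2π) = 33.28/6.283 = 5.297 Hz.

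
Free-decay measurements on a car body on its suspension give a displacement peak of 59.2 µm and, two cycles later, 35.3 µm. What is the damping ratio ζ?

Logarithmic decrement δ = (1/n)·ln(x₀/x_n) = (1/2)·ln(59.2/35.3) = (1/2)·ln(1.677) = 0.2585.
ζ = δ/√(4π² + δ²) = 0.2585/√(39.48 + 0.0668) = 0.2585/6.289 = 0.04111.

0.0411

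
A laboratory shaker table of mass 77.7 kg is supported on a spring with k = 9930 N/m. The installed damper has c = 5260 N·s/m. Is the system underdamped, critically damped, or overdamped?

overdamped

c_c = 2√(k·m) = 1757 N·s/m; ζ = c/c_c = 5260/1757 = 2.99.
Since ζ > 1 the system is overdamped.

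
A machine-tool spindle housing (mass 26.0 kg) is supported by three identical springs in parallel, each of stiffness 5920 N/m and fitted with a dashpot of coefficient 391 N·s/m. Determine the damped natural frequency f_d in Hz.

Parallel springs add: k_eq = 3 × 5920 = 17760 N/m.
ω_n = √(k_eq/m) = √(17760/26.0) = 26.14 rad/s.
Critical damping c_c = 2√(k_eq·m) = 2√(17760 × 26.0) = 1359 N·s/m, so ζ = c/c_c = 391/1359 = 0.2877.
ω_d = ω_n√(1 − ζ²) = 26.14 × √(1 − 0.0828) = 25.03 rad/s.
f_d = ω_d/(2π) = 3.984 Hz.

3.98 Hz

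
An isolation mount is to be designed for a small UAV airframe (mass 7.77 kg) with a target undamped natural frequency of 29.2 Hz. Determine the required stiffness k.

ω_n = 2πf_n = 2π × 29.2 = 183.5 rad/s.
k = m·ω_n² = 7.77 × 183.5² = 7.77 × 33660 = 261500 N/m.

262000 N/m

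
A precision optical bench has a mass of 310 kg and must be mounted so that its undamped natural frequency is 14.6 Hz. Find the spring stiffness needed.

ω_n = 2πf_n = 2π × 14.6 = 91.73 rad/s.
k = m·ω_n² = 310 × 91.73² = 310 × 8415 = 2609000 N/m.

2610000 N/m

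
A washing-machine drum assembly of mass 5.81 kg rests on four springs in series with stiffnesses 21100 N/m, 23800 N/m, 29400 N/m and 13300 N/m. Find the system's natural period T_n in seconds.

0.213 s

Series springs: 1/k_eq = 1/21100 + 1/23800 + 1/29400 + 1/13300 = 0.0001986, so k_eq = 5035 N/m.
ω_n = √(k_eq/m) = √(5035/5.81) = √866.6 = 29.44 rad/s.
T_n = 2π/ω_n = 6.283/29.44 = 0.2134 s.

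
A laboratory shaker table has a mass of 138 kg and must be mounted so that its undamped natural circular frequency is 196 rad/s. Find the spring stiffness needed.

5300000 N/m

k = m·ω_n² = 138 × 196.0² = 138 × 38420 = 5301000 N/m.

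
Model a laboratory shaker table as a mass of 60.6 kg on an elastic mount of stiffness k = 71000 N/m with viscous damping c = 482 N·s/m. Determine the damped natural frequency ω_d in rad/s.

ω_n = √(k/m) = √(71000/60.6) = 34.23 rad/s.
Critical damping c_c = 2√(k·m) = 2√(71000 × 60.6) = 4149 N·s/m, so ζ = c/c_c = 482/4149 = 0.1162.
ω_d = ω_n√(1 − ζ²) = 34.23 × √(1 − 0.0135) = 34.00 rad/s.

34.0 rad/s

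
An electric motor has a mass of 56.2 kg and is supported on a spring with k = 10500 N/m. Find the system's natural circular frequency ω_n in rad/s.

13.7 rad/s

ω_n = √(k/m) = √(10500/56.2) = √186.8 = 13.67 rad/s.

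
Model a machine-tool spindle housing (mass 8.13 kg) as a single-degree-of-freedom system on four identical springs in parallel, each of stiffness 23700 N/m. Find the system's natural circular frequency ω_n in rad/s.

Parallel springs add: k_eq = 4 × 23700 = 94800 N/m.
ω_n = √(k_eq/m) = √(94800/8.13) = √11660 = 108.0 rad/s.

108 rad/s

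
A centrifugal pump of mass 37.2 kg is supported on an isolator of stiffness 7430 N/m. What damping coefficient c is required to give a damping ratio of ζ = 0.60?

631 N·s/m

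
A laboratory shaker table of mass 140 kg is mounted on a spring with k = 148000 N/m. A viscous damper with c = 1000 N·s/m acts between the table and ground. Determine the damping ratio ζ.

ω_n = √(k/m) = √(148000/140) = 32.51 rad/s.
Critical damping c_c = 2√(k·m) = 2√(148000 × 140) = 9104 N·s/m, so ζ = c/c_c = 1000/9104 = 0.1098.

0.110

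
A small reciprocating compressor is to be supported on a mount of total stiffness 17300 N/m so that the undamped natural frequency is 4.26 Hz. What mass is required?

24.1 kg

ω_n = 2πf_n = 2π × 4.26 = 26.77 rad/s.
m = k/ω_n² = 17300/26.77² = 17300/716.4 = 24.15 kg.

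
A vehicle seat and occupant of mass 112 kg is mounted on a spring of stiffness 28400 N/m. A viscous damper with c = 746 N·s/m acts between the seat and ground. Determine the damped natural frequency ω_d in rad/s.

ω_n = √(k/m) = √(28400/112) = 15.92 rad/s.
Critical damping c_c = 2√(k·m) = 2√(28400 × 112) = 3567 N·s/m, so ζ = c/c_c = 746/3567 = 0.2091.
ω_d = ω_n√(1 − ζ²) = 15.92 × √(1 − 0.0437) = 15.57 rad/s.

15.6 rad/s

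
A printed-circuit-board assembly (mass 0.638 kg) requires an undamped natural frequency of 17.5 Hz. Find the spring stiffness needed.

ω_n = 2πf_n = 2π × 17.5 = 110.0 rad/s.
k = m·ω_n² = 0.638 × 110.0² = 0.638 × 12090 = 7714 N/m.

7710 N/m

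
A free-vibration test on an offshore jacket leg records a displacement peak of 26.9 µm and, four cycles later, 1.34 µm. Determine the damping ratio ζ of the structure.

0.119

Logarithmic decrement δ = (1/n)·ln(x₀/x_n) = (1/4)·ln(26.9/1.34) = (1/4)·ln(20.07) = 0.7499.
ζ = δ/√(4π² + δ²) = 0.7499/√(39.48 + 0.562) = 0.7499/6.328 = 0.1185.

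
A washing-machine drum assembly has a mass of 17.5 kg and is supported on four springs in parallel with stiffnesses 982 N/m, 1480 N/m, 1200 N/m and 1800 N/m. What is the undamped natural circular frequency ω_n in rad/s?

17.7 rad/s

Parallel springs add: k_eq = 982 + 1480 + 1200 + 1800 = 5462 N/m.
ω_n = √(k_eq/m) = √(5462/17.5) = √312.1 = 17.67 rad/s.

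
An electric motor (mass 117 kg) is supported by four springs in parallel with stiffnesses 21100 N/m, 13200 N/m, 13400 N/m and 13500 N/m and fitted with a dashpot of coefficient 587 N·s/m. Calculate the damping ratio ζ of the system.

0.110

Parallel springs add: k_eq = 21100 + 13200 + 13400 + 13500 = 61200 N/m.
ω_n = √(k_eq/m) = √(61200/117) = 22.87 rad/s.
Critical damping c_c = 2√(k_eq·m) = 2√(61200 × 117) = 5352 N·s/m, so ζ = c/c_c = 587/5352 = 0.1097.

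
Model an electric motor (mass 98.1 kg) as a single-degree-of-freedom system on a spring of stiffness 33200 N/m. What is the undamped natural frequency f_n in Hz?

ω_n = √(k/m) = √(33200/98.1) = √338.4 = 18.40 rad/s.
f_n = ω_n/(2π) = 18.40/6.283 = 2.928 Hz.

2.93 Hz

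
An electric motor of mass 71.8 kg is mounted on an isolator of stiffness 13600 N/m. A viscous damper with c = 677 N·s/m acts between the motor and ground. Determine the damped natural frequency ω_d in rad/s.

12.9 rad/s

ω_n = √(k/m) = √(13600/71.8) = 13.76 rad/s.
Critical damping c_c = 2√(k·m) = 2√(13600 × 71.8) = 1976 N·s/m, so ζ = c/c_c = 677/1976 = 0.3426.
ω_d = ω_n√(1 − ζ²) = 13.76 × √(1 − 0.117) = 12.93 rad/s.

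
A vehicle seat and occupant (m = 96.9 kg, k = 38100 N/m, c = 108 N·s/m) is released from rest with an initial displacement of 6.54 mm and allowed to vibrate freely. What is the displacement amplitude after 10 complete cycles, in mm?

ζ = c/(2√(km)) = 108/(2√(38100 × 96.9)) = 108/3843 = 0.02810.
Logarithmic decrement δ = 2πζ/√(1 − ζ²) = 2π × 0.02810/√(1 − 0.000790) = 0.1767.
After n cycles, x_n/x₀ = e^(−nδ), so x_10 = 6.54 × e^(−10 × 0.1767) = 6.54 × 0.1709 = 1.118 mm.

1.12 mm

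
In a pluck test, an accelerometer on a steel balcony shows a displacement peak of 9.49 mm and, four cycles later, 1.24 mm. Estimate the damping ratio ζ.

0.0807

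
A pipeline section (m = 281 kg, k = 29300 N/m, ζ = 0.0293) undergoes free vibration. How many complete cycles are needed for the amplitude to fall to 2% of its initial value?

Logarithmic decrement δ = 2πζ/√(1 − ζ²) = 2π × 0.02930/√(1 − 0.000858) = 0.1842.
x_n/x₀ = e^(−nδ) ≤ 0.02; take ln: n ≥ ln(1/0.02)/δ = 3.912/0.1842 = 21.24.
So 22 complete cycles are required.

22 cycles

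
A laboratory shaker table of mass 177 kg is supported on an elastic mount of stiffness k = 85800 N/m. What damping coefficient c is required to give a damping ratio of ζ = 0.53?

4130 N·s/m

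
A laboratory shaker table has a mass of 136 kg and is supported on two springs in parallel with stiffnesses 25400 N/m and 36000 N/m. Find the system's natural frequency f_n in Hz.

3.38 Hz

Parallel springs add: k_eq = 25400 + 36000 = 61400 N/m.
ω_n = √(k_eq/m) = √(61400/136) = √451.5 = 21.25 rad/s.
f_n = ω_n/(2π) = 21.25/6.283 = 3.382 Hz.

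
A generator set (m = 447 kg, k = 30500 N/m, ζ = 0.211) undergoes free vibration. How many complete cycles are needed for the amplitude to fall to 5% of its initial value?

3 cycles

Logarithmic decrement δ = 2πζ/√(1 − ζ²) = 2π × 0.2110/√(1 − 0.0445) = 1.356.
x_n/x₀ = e^(−nδ) ≤ 0.05; take ln: n ≥ ln(1/0.05)/δ = 2.996/1.356 = 2.209.
So 3 complete cycles are required.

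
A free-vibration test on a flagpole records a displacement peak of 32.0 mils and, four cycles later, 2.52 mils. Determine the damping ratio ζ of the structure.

0.101

Logarithmic decrement δ = (1/n)·ln(x₀/x_n) = (1/4)·ln(32.0/2.52) = (1/4)·ln(12.70) = 0.6354.
ζ = δ/√(4π² + δ²) = 0.6354/√(39.48 + 0.404) = 0.6354/6.315 = 0.1006.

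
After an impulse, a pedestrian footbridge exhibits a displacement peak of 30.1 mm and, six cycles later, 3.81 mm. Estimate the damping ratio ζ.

0.0547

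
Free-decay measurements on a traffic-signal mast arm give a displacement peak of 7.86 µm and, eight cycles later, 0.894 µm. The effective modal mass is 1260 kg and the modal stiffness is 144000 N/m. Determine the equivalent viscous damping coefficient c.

Logarithmic decrement δ = (1/n)·ln(x₀/x_n) = (1/8)·ln(7.86/0.894) = (1/8)·ln(8.792) = 0.2717.
ζ = δ/√(4π² + δ²) = 0.2717/√(39.48 + 0.0738) = 0.2717/6.289 = 0.04321.
c = ζ · 2√(km) = 0.04321 × 2√(144000 × 1260) = 0.04321 × 26940 = 1164 N·s/m.

1160 N·s/m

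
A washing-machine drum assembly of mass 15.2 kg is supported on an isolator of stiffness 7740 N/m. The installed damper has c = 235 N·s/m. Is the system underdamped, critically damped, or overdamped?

underdamped

c_c = 2√(k·m) = 686.0 N·s/m; ζ = c/c_c = 235/686.0 = 0.343.
Since ζ < 1 the system is underdamped.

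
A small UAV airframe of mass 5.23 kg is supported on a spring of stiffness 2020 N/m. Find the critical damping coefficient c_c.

c_c = 2√(k·m) = 2√(2020 × 5.23) = 2 × 102.8 = 205.6 N·s/m.

206 N·s/m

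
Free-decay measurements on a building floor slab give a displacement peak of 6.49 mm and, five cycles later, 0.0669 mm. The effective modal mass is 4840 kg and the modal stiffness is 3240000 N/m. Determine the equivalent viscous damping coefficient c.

36100 N·s/m

Logarithmic decrement δ = (1/n)·ln(x₀/x_n) = (1/5)·ln(6.49/0.0669) = (1/5)·ln(97.01) = 0.9150.
ζ = δ/√(4π² + δ²) = 0.9150/√(39.48 + 0.837) = 0.9150/6.349 = 0.1441.
c = ζ · 2√(km) = 0.1441 × 2√(3240000 × 4840) = 0.1441 × 250500 = 36090 N·s/m.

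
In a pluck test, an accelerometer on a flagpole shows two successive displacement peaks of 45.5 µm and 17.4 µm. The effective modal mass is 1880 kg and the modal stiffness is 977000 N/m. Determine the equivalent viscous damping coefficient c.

13000 N·s/m

Logarithmic decrement δ = (1/n)·ln(x₀/x_n) = (1/1)·ln(45.5/17.4) = (1/1)·ln(2.615) = 0.9612.
ζ = δ/√(4π² + δ²) = 0.9612/√(39.48 + 0.924) = 0.9612/6.356 = 0.1512.
c = ζ · 2√(km) = 0.1512 × 2√(977000 × 1880) = 0.1512 × 85710 = 12960 N·s/m.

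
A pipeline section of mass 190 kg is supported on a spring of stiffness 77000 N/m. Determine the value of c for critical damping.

7650 N·s/m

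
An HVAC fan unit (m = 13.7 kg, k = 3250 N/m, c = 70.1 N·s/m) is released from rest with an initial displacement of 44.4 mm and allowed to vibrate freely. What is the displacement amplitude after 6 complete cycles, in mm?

ζ = c/(2√(km)) = 70.1/(2√(3250 × 13.7)) = 70.1/422.0 = 0.1661.
Logarithmic decrement δ = 2πζ/√(1 − ζ²) = 2π × 0.1661/√(1 − 0.0276) = 1.058.
After n cycles, x_n/x₀ = e^(−nδ), so x_6 = 44.4 × e^(−6 × 1.058) = 44.4 × 0.001746 = 0.07753 mm.

0.0775 mm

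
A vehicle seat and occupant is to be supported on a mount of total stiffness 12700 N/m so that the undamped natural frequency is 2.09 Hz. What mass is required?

73.6 kg

ω_n = 2πf_n = 2π × 2.09 = 13.13 rad/s.
m = k/ω_n² = 12700/13.13² = 12700/172.4 = 73.65 kg.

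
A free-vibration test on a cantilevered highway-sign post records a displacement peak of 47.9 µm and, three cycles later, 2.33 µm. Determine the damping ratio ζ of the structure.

0.158

Logarithmic decrement δ = (1/n)·ln(x₀/x_n) = (1/3)·ln(47.9/2.33) = (1/3)·ln(20.56) = 1.008.
ζ = δ/√(4π² + δ²) = 1.008/√(39.48 + 1.02) = 1.008/6.363 = 0.1584.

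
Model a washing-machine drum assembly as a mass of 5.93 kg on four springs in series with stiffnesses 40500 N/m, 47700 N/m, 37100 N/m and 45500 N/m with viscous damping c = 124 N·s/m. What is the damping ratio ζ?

0.248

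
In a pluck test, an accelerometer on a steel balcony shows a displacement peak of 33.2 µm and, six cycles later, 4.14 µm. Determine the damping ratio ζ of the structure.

0.0551

Logarithmic decrement δ = (1/n)·ln(x₀/x_n) = (1/6)·ln(33.2/4.14) = (1/6)·ln(8.019) = 0.3470.
ζ = δ/√(4π² + δ²) = 0.3470/√(39.48 + 0.120) = 0.3470/6.293 = 0.05514.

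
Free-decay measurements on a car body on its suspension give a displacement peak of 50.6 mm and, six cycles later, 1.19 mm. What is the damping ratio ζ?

0.0990

Logarithmic decrement δ = (1/n)·ln(x₀/x_n) = (1/6)·ln(50.6/1.19) = (1/6)·ln(42.52) = 0.6250.
ζ = δ/√(4π² + δ²) = 0.6250/√(39.48 + 0.391) = 0.6250/6.314 = 0.09898.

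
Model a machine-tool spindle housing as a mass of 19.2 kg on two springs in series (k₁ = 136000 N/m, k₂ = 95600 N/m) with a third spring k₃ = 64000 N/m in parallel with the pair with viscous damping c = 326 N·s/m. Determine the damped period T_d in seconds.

0.0799 s

Series pair: k_s = k₁k₂/(k₁+k₂) = (136000)(95600)/(136000 + 95600) = 56140 N/m. In parallel with k₃: k_eq = 56140 + 64000 = 120100 N/m.
ω_n = √(k_eq/m) = √(120100/19.2) = 79.10 rad/s.
Critical damping c_c = 2√(k_eq·m) = 2√(120100 × 19.2) = 3038 N·s/m, so ζ = c/c_c = 326/3038 = 0.1073.
ω_d = ω_n√(1 − ζ²) = 79.10 × √(1 − 0.0115) = 78.65 rad/s.
T_d = 2π/ω_d = 0.07989 s.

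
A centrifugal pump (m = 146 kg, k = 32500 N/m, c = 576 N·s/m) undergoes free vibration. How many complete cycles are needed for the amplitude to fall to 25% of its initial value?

2 cycles

ζ = c/(2√(km)) = 576/(2√(32500 × 146)) = 576/4357 = 0.1322.
Logarithmic decrement δ = 2πζ/√(1 − ζ²) = 2π × 0.1322/√(1 − 0.0175) = 0.8381.
x_n/x₀ = e^(−nδ) ≤ 0.25; take ln: n ≥ ln(1/0.25)/δ = 1.386/0.8381 = 1.654.
So 2 complete cycles are required.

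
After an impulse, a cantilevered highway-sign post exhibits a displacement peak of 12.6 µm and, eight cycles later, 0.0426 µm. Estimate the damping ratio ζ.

0.112

Logarithmic decrement δ = (1/n)·ln(x₀/x_n) = (1/8)·ln(12.6/0.0426) = (1/8)·ln(295.8) = 0.7112.
ζ = δ/√(4π² + δ²) = 0.7112/√(39.48 + 0.506) = 0.7112/6.323 = 0.1125.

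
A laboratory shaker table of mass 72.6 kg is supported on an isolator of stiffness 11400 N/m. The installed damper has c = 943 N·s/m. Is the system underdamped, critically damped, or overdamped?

underdamped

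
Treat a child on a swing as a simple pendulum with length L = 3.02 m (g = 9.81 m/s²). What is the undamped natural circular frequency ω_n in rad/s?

1.80 rad/s

For a simple pendulum ω_n = √(g/L) = √(9.81/3.02) = √3.248 = 1.802 rad/s.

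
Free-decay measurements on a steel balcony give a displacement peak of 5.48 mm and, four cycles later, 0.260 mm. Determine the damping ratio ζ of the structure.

0.120

Logarithmic decrement δ = (1/n)·ln(x₀/x_n) = (1/4)·ln(5.48/0.260) = (1/4)·ln(21.08) = 0.7620.
ζ = δ/√(4π² + δ²) = 0.7620/√(39.48 + 0.581) = 0.7620/6.329 = 0.1204.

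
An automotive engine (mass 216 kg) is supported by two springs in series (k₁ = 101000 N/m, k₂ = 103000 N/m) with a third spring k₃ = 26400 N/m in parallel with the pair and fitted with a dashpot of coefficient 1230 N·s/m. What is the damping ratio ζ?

Series pair: k_s = k₁k₂/(k₁+k₂) = (101000)(103000)/(101000 + 103000) = 51000 N/m. In parallel with k₃: k_eq = 51000 + 26400 = 77400 N/m.
ω_n = √(k_eq/m) = √(77400/216) = 18.93 rad/s.
Critical damping c_c = 2√(k_eq·m) = 2√(77400 × 216) = 8177 N·s/m, so ζ = c/c_c = 1230/8177 = 0.1504.

0.150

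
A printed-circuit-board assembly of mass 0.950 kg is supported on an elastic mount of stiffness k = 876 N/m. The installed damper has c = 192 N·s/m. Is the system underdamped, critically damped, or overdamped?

c_c = 2√(k·m) = 57.70 N·s/m; ζ = c/c_c = 192/57.70 = 3.33.
Since ζ > 1 the system is overdamped.

overdamped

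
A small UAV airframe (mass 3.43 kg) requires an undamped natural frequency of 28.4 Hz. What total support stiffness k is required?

109000 N/m

ω_n = 2πf_n = 2π × 28.4 = 178.4 rad/s.
k = m·ω_n² = 3.43 × 178.4² = 3.43 × 31840 = 109200 N/m.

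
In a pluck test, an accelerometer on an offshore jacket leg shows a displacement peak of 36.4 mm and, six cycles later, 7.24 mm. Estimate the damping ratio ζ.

Logarithmic decrement δ = (1/n)·ln(x₀/x_n) = (1/6)·ln(36.4/7.24) = (1/6)·ln(5.028) = 0.2692.
ζ = δ/√(4π² + δ²) = 0.2692/√(39.48 + 0.0724) = 0.2692/6.289 = 0.04280.

0.0428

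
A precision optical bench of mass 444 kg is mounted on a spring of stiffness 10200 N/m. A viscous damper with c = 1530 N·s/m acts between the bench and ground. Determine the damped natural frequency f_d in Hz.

ω_n = √(k/m) = √(10200/444) = 4.793 rad/s.
Critical damping c_c = 2√(k·m) = 2√(10200 × 444) = 4256 N·s/m, so ζ = c/c_c = 1530/4256 = 0.3595.
ω_d = ω_n√(1 − ζ²) = 4.793 × √(1 − 0.129) = 4.473 rad/s.
f_d = ω_d/(2π) = 0.7118 Hz.

0.712 Hz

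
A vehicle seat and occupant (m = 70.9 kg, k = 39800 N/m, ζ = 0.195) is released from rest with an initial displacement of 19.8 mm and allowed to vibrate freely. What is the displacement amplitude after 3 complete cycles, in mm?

Logarithmic decrement δ = 2πζ/√(1 − ζ²) = 2π × 0.1950/√(1 − 0.0380) = 1.249.
After n cycles, x_n/x₀ = e^(−nδ), so x_3 = 19.8 × e^(−3 × 1.249) = 19.8 × 0.02357 = 0.4668 mm.

0.467 mm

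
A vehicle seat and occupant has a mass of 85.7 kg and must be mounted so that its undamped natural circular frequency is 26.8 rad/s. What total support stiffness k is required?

k = m·ω_n² = 85.7 × 26.80² = 85.7 × 718.2 = 61550 N/m.

61600 N/m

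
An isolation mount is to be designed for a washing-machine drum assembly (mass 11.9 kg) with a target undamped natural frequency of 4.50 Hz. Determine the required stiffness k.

9510 N/m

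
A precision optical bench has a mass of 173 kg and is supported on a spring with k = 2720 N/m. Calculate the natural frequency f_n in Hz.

0.631 Hz

ω_n = √(k/m) = √(2720/173) = √15.72 = 3.965 rad/s.
f_n = ω_n/(2π) = 3.965/6.283 = 0.6311 Hz.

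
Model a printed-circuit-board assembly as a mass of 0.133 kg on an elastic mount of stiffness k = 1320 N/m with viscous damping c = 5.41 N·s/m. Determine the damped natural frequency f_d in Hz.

15.5 Hz

ω_n = √(k/m) = √(1320/0.133) = 99.62 rad/s.
Critical damping c_c = 2√(k·m) = 2√(1320 × 0.133) = 26.50 N·s/m, so ζ = c/c_c = 5.41/26.50 = 0.2042.
ω_d = ω_n√(1 − ζ²) = 99.62 × √(1 − 0.0417) = 97.53 rad/s.
f_d = ω_d/(2π) = 15.52 Hz.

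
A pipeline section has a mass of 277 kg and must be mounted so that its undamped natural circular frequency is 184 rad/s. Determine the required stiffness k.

k = m·ω_n² = 277 × 184.0² = 277 × 33860 = 9378000 N/m.

9380000 N/m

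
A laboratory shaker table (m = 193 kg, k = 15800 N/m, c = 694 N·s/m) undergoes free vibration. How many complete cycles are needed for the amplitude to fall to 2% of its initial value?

4 cycles

ζ = c/(2√(km)) = 694/(2√(15800 × 193)) = 694/3493 = 0.1987.
Logarithmic decrement δ = 2πζ/√(1 − ζ²) = 2π × 0.1987/√(1 − 0.0395) = 1.274.
x_n/x₀ = e^(−nδ) ≤ 0.02; take ln: n ≥ ln(1/0.02)/δ = 3.912/1.274 = 3.071.
So 4 complete cycles are required.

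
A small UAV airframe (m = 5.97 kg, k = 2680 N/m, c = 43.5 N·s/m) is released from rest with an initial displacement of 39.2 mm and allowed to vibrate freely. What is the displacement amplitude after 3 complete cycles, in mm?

ζ = c/(2√(km)) = 43.5/(2√(2680 × 5.97)) = 43.5/253.0 = 0.1720.
Logarithmic decrement δ = 2πζ/√(1 − ζ²) = 2π × 0.1720/√(1 − 0.0296) = 1.097.
After n cycles, x_n/x₀ = e^(−nδ), so x_3 = 39.2 × e^(−3 × 1.097) = 39.2 × 0.03725 = 1.460 mm.

1.46 mm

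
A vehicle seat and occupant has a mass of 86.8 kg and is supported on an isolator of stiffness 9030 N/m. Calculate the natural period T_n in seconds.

0.616 s

ω_n = √(k/m) = √(9030/86.8) = √104.0 = 10.20 rad/s.
T_n = 2π/ω_n = 6.283/10.20 = 0.6160 s.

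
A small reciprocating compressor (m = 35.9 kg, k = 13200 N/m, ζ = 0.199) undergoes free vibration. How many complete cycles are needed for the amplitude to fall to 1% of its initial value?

Logarithmic decrement δ = 2πζ/√(1 − ζ²) = 2π × 0.1990/√(1 − 0.0396) = 1.276.
x_n/x₀ = e^(−nδ) ≤ 0.01; take ln: n ≥ ln(1/0.01)/δ = 4.605/1.276 = 3.609.
So 4 complete cycles are required.

4 cycles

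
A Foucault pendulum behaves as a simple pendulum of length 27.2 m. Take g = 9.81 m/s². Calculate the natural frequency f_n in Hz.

For a simple pendulum ω_n = √(g/L) = √(9.81/27.2) = √0.3607 = 0.6006 rad/s.
f_n = ω_n/(2π) = 0.6006/6.283 = 0.09558 Hz.

0.0956 Hz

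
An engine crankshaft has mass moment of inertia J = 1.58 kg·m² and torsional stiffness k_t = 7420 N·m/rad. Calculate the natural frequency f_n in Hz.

10.9 Hz

ω_n = √(k_t/J) = √(7420/1.58) = √4696 = 68.53 rad/s.
f_n = ω_n/(2π) = 68.53/6.283 = 10.91 Hz.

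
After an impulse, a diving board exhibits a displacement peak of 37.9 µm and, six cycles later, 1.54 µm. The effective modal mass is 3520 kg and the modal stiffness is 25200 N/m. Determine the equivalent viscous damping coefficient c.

1590 N·s/m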